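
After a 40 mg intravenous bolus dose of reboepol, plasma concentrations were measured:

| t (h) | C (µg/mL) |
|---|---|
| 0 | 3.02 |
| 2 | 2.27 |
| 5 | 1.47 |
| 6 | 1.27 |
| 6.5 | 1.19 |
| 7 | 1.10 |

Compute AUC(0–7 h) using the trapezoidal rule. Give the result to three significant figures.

Trapezoidal AUC_0→7:
  [0→2]: (3.02+2.27)/2 × 2 = 5.29
  [2→5]: (2.27+1.47)/2 × 3 = 5.61
  [5→6]: (1.47+1.27)/2 × 1 = 1.37
  [6→6.5]: (1.27+1.19)/2 × 0.5 = 0.615
  [6.5→7]: (1.19+1.10)/2 × 0.5 = 0.5725
  Sum = 13.4575 µg/mL·h

AUC = 13.5 µg/mL·h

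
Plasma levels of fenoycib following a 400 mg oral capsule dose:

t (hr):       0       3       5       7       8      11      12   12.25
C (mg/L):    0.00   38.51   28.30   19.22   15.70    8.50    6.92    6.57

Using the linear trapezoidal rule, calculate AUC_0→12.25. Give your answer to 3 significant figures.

Trapezoidal AUC_0→12.25:
  [0→3]: (0.00+38.51)/2 × 3 = 57.765
  [3→5]: (38.51+28.30)/2 × 2 = 66.81
  [5→7]: (28.30+19.22)/2 × 2 = 47.52
  [7→8]: (19.22+15.70)/2 × 1 = 17.46
  [8→11]: (15.70+8.50)/2 × 3 = 36.3
  [11→12]: (8.50+6.92)/2 × 1 = 7.71
  [12→12.25]: (6.92+6.57)/2 × 0.25 = 1.68625
  Sum = 235.25125 mg/L·hr

AUC = 235 mg/L·hr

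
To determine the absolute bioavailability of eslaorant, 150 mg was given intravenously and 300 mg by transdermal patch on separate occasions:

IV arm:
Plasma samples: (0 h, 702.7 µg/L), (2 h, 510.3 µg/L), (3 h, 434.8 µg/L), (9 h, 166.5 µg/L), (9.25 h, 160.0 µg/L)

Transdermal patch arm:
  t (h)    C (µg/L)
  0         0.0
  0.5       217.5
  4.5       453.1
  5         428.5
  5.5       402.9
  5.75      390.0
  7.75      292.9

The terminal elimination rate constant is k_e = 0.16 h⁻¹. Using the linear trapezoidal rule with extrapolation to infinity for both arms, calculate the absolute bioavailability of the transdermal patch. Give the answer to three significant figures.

Trapezoidal AUC_0→9.25 (IV):
  [0→2]: (702.7+510.3)/2 × 2 = 1213.0
  [2→3]: (510.3+434.8)/2 × 1 = 472.55
  [3→9]: (434.8+166.5)/2 × 6 = 1803.9
  [9→9.25]: (166.5+160.0)/2 × 0.25 = 40.8125
  Sum = 3530.2625 µg/L·h
IV tail: 160.0/0.16 = 1000.000; AUC_iv,0→∞ = 3530.2625 + 1000.000 = 4530.2625 µg/L·h
Trapezoidal AUC_0→7.75 (transdermal patch):
  [0→0.5]: (0.0+217.5)/2 × 0.5 = 54.375
  [0.5→4.5]: (217.5+453.1)/2 × 4 = 1341.2
  [4.5→5]: (453.1+428.5)/2 × 0.5 = 220.4
  [5→5.5]: (428.5+402.9)/2 × 0.5 = 207.85
  [5.5→5.75]: (402.9+390.0)/2 × 0.25 = 99.1125
  [5.75→7.75]: (390.0+292.9)/2 × 2 = 682.9
  Sum = 2605.8375 µg/L·h
transdermal patch tail: 292.9/0.16 = 1830.625; AUC_ev,0→∞ = 2605.8375 + 1830.625 = 4436.4625 µg/L·h
F = (AUC_ev/D_ev)/(AUC_iv/D_iv) = (4436.4625/300)/(4530.2625/150) = 14.7882/30.20175 = 0.4896

F = 0.490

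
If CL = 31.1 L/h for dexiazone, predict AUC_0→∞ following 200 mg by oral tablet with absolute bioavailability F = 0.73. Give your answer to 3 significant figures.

AUC = 4.69 mg/L·h

AUC_0→∞ = F × Dose / CL
        = 0.73 × 200 / 31.1 = 4.69453 mg/L·h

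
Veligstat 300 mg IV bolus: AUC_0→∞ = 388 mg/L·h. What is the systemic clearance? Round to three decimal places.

CL = Dose_iv / AUC_0→∞
   = 300 / 388 = 0.773196 L/h

CL = 0.773 L/h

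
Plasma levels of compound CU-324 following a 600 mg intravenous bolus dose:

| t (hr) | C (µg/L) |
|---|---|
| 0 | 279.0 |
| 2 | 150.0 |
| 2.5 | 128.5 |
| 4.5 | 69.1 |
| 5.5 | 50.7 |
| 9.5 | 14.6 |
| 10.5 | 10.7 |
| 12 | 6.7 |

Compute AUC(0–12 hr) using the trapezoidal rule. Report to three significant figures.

Trapezoidal AUC_0→12:
  [0→2]: (279.0+150.0)/2 × 2 = 429.0
  [2→2.5]: (150.0+128.5)/2 × 0.5 = 69.625
  [2.5→4.5]: (128.5+69.1)/2 × 2 = 197.6
  [4.5→5.5]: (69.1+50.7)/2 × 1 = 59.9
  [5.5→9.5]: (50.7+14.6)/2 × 4 = 130.6
  [9.5→10.5]: (14.6+10.7)/2 × 1 = 12.65
  [10.5→12]: (10.7+6.7)/2 × 1.5 = 13.05
  Sum = 912.425 µg/L·hr

AUC = 912 µg/L·hr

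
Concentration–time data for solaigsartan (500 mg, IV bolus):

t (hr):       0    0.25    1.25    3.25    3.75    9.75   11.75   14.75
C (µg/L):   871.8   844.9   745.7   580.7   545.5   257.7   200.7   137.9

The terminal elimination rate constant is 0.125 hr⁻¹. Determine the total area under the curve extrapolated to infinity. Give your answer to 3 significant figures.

AUC = 7100 µg/L·hr

Trapezoidal AUC_0→14.75:
  [0→0.25]: (871.8+844.9)/2 × 0.25 = 214.5875
  [0.25→1.25]: (844.9+745.7)/2 × 1 = 795.3
  [1.25→3.25]: (745.7+580.7)/2 × 2 = 1326.4
  [3.25→3.75]: (580.7+545.5)/2 × 0.5 = 281.55
  [3.75→9.75]: (545.5+257.7)/2 × 6 = 2409.6
  [9.75→11.75]: (257.7+200.7)/2 × 2 = 458.4
  [11.75→14.75]: (200.7+137.9)/2 × 3 = 507.9
  Sum = 5993.7375 µg/L·hr
Extrapolated tail: C_last / k_e = 137.9 / 0.125 = 1103.200
AUC_0→∞ = 5993.7375 + 1103.200 = 7096.9375 µg/L·hr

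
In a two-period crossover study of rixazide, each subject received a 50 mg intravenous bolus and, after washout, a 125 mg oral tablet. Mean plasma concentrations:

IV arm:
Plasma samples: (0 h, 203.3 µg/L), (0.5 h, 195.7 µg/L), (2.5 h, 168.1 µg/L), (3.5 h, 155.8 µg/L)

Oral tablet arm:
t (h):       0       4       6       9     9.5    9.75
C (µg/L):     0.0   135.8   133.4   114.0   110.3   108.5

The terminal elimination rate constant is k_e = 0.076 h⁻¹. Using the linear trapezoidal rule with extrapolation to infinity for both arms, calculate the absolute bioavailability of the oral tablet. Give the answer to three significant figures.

Trapezoidal AUC_0→3.5 (IV):
  [0→0.5]: (203.3+195.7)/2 × 0.5 = 99.75
  [0.5→2.5]: (195.7+168.1)/2 × 2 = 363.8
  [2.5→3.5]: (168.1+155.8)/2 × 1 = 161.95
  Sum = 625.5 µg/L·h
IV tail: 155.8/0.076 = 2050.000; AUC_iv,0→∞ = 625.5 + 2050.000 = 2675.5 µg/L·h
Trapezoidal AUC_0→9.75 (oral tablet):
  [0→4]: (0.0+135.8)/2 × 4 = 271.6
  [4→6]: (135.8+133.4)/2 × 2 = 269.2
  [6→9]: (133.4+114.0)/2 × 3 = 371.1
  [9→9.5]: (114.0+110.3)/2 × 0.5 = 56.075
  [9.5→9.75]: (110.3+108.5)/2 × 0.25 = 27.35
  Sum = 995.325 µg/L·h
oral tablet tail: 108.5/0.076 = 1427.632; AUC_ev,0→∞ = 995.325 + 1427.632 = 2422.957 µg/L·h
F = (AUC_ev/D_ev)/(AUC_iv/D_iv) = (2422.957/125)/(2675.5/50) = 19.383656/53.51 = 0.3622

F = 0.362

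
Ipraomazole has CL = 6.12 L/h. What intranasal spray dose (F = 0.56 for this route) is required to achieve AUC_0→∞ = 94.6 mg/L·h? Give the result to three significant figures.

Dose = 1030 mg

Dose = CL × AUC_0→∞ / F
     = 6.12 × 94.6 / 0.56 = 1033.84 mg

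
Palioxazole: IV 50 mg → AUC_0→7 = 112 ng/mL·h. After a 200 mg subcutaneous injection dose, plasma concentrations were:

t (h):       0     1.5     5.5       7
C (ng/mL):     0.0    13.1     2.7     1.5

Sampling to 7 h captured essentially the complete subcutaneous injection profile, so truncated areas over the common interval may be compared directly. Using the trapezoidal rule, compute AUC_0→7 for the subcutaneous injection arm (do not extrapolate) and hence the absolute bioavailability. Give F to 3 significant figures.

F = 0.0995

Trapezoidal AUC_0→7 (subcutaneous injection):
  [0→1.5]: (0.0+13.1)/2 × 1.5 = 9.825
  [1.5→5.5]: (13.1+2.7)/2 × 4 = 31.6
  [5.5→7]: (2.7+1.5)/2 × 1.5 = 3.15
  Sum = 44.575 ng/mL·h
F = (AUC_ev/D_ev)/(AUC_iv/D_iv) = (44.575/200)/(112/50) = 0.222875/2.24 = 0.0995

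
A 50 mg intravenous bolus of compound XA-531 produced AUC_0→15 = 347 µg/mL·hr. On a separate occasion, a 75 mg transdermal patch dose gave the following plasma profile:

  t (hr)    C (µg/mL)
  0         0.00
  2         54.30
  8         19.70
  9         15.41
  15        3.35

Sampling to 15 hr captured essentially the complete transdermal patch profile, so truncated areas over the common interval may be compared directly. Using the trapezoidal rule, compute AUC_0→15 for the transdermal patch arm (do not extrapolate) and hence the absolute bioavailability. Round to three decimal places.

F = 0.673

Trapezoidal AUC_0→15 (transdermal patch):
  [0→2]: (0.00+54.30)/2 × 2 = 54.3
  [2→8]: (54.30+19.70)/2 × 6 = 222.0
  [8→9]: (19.70+15.41)/2 × 1 = 17.555
  [9→15]: (15.41+3.35)/2 × 6 = 56.28
  Sum = 350.135 µg/mL·hr
F = (AUC_ev/D_ev)/(AUC_iv/D_iv) = (350.135/75)/(347/50) = 4.66847/6.94 = 0.6727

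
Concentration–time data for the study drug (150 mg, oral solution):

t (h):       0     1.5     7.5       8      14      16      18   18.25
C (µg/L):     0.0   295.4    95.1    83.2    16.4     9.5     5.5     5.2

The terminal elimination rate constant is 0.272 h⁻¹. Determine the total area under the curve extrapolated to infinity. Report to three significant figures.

AUC = 1800 µg/L·h

Trapezoidal AUC_0→18.25:
  [0→1.5]: (0.0+295.4)/2 × 1.5 = 221.55
  [1.5→7.5]: (295.4+95.1)/2 × 6 = 1171.5
  [7.5→8]: (95.1+83.2)/2 × 0.5 = 44.575
  [8→14]: (83.2+16.4)/2 × 6 = 298.8
  [14→16]: (16.4+9.5)/2 × 2 = 25.9
  [16→18]: (9.5+5.5)/2 × 2 = 15.0
  [18→18.25]: (5.5+5.2)/2 × 0.25 = 1.3375
  Sum = 1778.6625 µg/L·h
Extrapolated tail: C_last / k_e = 5.2 / 0.272 = 19.118
AUC_0→∞ = 1778.6625 + 19.118 = 1797.7805 µg/L·h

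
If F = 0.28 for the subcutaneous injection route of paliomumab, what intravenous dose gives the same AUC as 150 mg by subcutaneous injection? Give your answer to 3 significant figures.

D_iv = 42.0 mg

Systemic exposure from an extravascular dose = F × D_ev, so the equivalent IV dose is F × D_ev.
D_iv = F × D_ev = 0.28 × 150 = 42 mg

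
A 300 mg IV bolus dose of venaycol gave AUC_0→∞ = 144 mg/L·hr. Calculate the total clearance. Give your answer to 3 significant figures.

CL = Dose_iv / AUC_0→∞
   = 300 / 144 = 2.08333 L/hr

CL = 2.08 L/hr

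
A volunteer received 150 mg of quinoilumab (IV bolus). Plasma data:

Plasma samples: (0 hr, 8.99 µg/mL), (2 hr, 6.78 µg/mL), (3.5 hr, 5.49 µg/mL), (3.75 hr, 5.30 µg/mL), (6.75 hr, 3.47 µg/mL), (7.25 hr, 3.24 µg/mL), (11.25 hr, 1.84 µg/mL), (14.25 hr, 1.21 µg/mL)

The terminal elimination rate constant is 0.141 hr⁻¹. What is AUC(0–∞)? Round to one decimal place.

AUC = 64.5 µg/mL·hr

Trapezoidal AUC_0→14.25:
  [0→2]: (8.99+6.78)/2 × 2 = 15.77
  [2→3.5]: (6.78+5.49)/2 × 1.5 = 9.2025
  [3.5→3.75]: (5.49+5.30)/2 × 0.25 = 1.34875
  [3.75→6.75]: (5.30+3.47)/2 × 3 = 13.155
  [6.75→7.25]: (3.47+3.24)/2 × 0.5 = 1.6775
  [7.25→11.25]: (3.24+1.84)/2 × 4 = 10.16
  [11.25→14.25]: (1.84+1.21)/2 × 3 = 4.575
  Sum = 55.88875 µg/mL·hr
Extrapolated tail: C_last / k_e = 1.21 / 0.141 = 8.582
AUC_0→∞ = 55.88875 + 8.582 = 64.47075 µg/mL·hr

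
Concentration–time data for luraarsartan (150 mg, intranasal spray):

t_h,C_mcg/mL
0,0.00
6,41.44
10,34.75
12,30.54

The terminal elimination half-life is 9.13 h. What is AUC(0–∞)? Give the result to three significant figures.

AUC = 744 mcg/mL·h

Trapezoidal AUC_0→12:
  [0→6]: (0.00+41.44)/2 × 6 = 124.32
  [6→10]: (41.44+34.75)/2 × 4 = 152.38
  [10→12]: (34.75+30.54)/2 × 2 = 65.29
  Sum = 341.99 mcg/mL·h
k_e = ln2 / t½ = 0.693147 / 9.13 = 0.0759 h^-1
Extrapolated tail: C_last / k_e = 30.54 / 0.0759 = 402.372
AUC_0→∞ = 341.99 + 402.372 = 744.362 mcg/mL·h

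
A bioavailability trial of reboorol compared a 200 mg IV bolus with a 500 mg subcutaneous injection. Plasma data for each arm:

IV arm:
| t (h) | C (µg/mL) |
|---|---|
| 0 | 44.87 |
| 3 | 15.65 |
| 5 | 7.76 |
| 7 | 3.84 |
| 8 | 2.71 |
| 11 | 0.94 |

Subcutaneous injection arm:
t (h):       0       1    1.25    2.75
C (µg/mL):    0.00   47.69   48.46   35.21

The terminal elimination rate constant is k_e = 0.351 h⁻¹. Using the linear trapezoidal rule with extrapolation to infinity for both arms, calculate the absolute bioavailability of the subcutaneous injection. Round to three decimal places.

F = 0.580

Trapezoidal AUC_0→11 (IV):
  [0→3]: (44.87+15.65)/2 × 3 = 90.78
  [3→5]: (15.65+7.76)/2 × 2 = 23.41
  [5→7]: (7.76+3.84)/2 × 2 = 11.6
  [7→8]: (3.84+2.71)/2 × 1 = 3.275
  [8→11]: (2.71+0.94)/2 × 3 = 5.475
  Sum = 134.54 µg/mL·h
IV tail: 0.94/0.351 = 2.678; AUC_iv,0→∞ = 134.54 + 2.678 = 137.218 µg/mL·h
Trapezoidal AUC_0→2.75 (subcutaneous injection):
  [0→1]: (0.00+47.69)/2 × 1 = 23.845
  [1→1.25]: (47.69+48.46)/2 × 0.25 = 12.01875
  [1.25→2.75]: (48.46+35.21)/2 × 1.5 = 62.7525
  Sum = 98.61625 µg/mL·h
subcutaneous injection tail: 35.21/0.351 = 100.313; AUC_ev,0→∞ = 98.61625 + 100.313 = 198.92925 µg/mL·h
F = (AUC_ev/D_ev)/(AUC_iv/D_iv) = (198.92925/500)/(137.218/200) = 0.3978585/0.68609 = 0.5799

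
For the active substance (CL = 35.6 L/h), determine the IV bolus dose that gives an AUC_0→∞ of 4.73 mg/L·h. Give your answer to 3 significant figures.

Dose_iv = CL × AUC_0→∞
     = 35.6 × 4.73 = 168.388 mg

Dose = 168 mg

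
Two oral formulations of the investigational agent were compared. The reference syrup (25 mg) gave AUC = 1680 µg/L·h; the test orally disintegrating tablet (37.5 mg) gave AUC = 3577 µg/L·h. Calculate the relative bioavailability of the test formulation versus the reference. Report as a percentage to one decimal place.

F_rel = 141.9%

F_rel = (AUC_test/D_test) / (AUC_ref/D_ref)
      = (3577/37.5) / (1680/25)
      = 95.3867 / 67.2 = 1.4194 = 141.94%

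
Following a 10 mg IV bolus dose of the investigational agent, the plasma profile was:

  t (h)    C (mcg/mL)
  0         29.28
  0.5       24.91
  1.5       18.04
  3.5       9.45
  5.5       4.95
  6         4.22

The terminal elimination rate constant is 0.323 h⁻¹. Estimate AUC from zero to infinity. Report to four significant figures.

Trapezoidal AUC_0→6:
  [0→0.5]: (29.28+24.91)/2 × 0.5 = 13.5475
  [0.5→1.5]: (24.91+18.04)/2 × 1 = 21.475
  [1.5→3.5]: (18.04+9.45)/2 × 2 = 27.49
  [3.5→5.5]: (9.45+4.95)/2 × 2 = 14.4
  [5.5→6]: (4.95+4.22)/2 × 0.5 = 2.2925
  Sum = 79.205 mcg/mL·h
Extrapolated tail: C_last / k_e = 4.22 / 0.323 = 13.065
AUC_0→∞ = 79.205 + 13.065 = 92.27 mcg/mL·h

AUC = 92.27 mcg/mL·h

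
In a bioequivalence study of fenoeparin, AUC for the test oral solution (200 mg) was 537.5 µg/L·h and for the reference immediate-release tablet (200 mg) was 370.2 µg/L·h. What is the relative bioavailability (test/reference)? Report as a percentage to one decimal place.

F_rel = (AUC_test/D_test) / (AUC_ref/D_ref)
      = (537.5/200) / (370.2/200)
      = 2.6875 / 1.851 = 1.4519 = 145.19%

F_rel = 145.2%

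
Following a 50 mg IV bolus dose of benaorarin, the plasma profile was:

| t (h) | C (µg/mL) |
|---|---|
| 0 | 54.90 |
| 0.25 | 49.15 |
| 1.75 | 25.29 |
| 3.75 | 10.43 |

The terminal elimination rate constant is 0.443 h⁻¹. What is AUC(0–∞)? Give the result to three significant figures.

AUC = 128 µg/mL·h

Trapezoidal AUC_0→3.75:
  [0→0.25]: (54.90+49.15)/2 × 0.25 = 13.00625
  [0.25→1.75]: (49.15+25.29)/2 × 1.5 = 55.83
  [1.75→3.75]: (25.29+10.43)/2 × 2 = 35.72
  Sum = 104.55625 µg/mL·h
Extrapolated tail: C_last / k_e = 10.43 / 0.443 = 23.544
AUC_0→∞ = 104.55625 + 23.544 = 128.10025 µg/mL·h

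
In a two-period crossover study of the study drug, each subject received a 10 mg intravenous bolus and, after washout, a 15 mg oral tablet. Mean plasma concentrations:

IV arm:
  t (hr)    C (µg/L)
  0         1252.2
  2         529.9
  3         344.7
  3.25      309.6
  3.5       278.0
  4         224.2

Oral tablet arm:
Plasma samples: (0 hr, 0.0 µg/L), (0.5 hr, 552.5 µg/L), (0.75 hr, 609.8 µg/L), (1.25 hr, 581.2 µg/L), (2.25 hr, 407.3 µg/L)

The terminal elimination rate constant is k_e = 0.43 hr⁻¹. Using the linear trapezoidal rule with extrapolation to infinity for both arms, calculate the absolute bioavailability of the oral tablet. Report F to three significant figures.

F = 0.446

Trapezoidal AUC_0→4 (IV):
  [0→2]: (1252.2+529.9)/2 × 2 = 1782.1
  [2→3]: (529.9+344.7)/2 × 1 = 437.3
  [3→3.25]: (344.7+309.6)/2 × 0.25 = 81.7875
  [3.25→3.5]: (309.6+278.0)/2 × 0.25 = 73.45
  [3.5→4]: (278.0+224.2)/2 × 0.5 = 125.55
  Sum = 2500.1875 µg/L·hr
IV tail: 224.2/0.43 = 521.395; AUC_iv,0→∞ = 2500.1875 + 521.395 = 3021.5825 µg/L·hr
Trapezoidal AUC_0→2.25 (oral tablet):
  [0→0.5]: (0.0+552.5)/2 × 0.5 = 138.125
  [0.5→0.75]: (552.5+609.8)/2 × 0.25 = 145.2875
  [0.75→1.25]: (609.8+581.2)/2 × 0.5 = 297.75
  [1.25→2.25]: (581.2+407.3)/2 × 1 = 494.25
  Sum = 1075.4125 µg/L·hr
oral tablet tail: 407.3/0.43 = 947.209; AUC_ev,0→∞ = 1075.4125 + 947.209 = 2022.6215 µg/L·hr
F = (AUC_ev/D_ev)/(AUC_iv/D_iv) = (2022.6215/15)/(3021.5825/10) = 134.841/302.15825 = 0.4463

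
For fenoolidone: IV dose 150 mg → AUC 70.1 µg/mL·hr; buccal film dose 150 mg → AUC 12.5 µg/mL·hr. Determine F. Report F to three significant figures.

F = (AUC_ev / D_ev) / (AUC_iv / D_iv)
  = (12.5/150) / (70.1/150)
  = 0.0833333 / 0.467333 = 0.1783

F = 0.178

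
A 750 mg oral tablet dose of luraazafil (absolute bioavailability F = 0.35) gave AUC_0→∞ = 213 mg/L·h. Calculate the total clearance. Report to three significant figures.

CL = 1.23 L/h

CL = F × Dose / AUC_0→∞
   = 0.35 × 750 / 213 = 1.23239 L/h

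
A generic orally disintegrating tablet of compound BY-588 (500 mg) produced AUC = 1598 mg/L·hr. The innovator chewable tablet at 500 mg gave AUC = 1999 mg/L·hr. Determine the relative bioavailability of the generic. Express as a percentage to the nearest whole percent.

F_rel = (AUC_test/D_test) / (AUC_ref/D_ref)
      = (1598/500) / (1999/500)
      = 3.196 / 3.998 = 0.7994 = 79.94%

F_rel = 80%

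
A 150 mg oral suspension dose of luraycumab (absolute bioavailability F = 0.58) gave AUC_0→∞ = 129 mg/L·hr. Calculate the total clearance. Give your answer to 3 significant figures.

CL = F × Dose / AUC_0→∞
   = 0.58 × 150 / 129 = 0.674419 L/hr

CL = 0.674 L/hr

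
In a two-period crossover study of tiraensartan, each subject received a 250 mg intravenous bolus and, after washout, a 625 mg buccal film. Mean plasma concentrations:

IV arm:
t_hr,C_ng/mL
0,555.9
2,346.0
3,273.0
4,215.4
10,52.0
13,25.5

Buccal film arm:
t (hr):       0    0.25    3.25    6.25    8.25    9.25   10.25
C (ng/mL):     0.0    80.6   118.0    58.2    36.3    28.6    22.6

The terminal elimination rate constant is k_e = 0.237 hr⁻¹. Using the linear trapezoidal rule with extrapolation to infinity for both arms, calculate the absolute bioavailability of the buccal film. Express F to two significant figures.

Trapezoidal AUC_0→13 (IV):
  [0→2]: (555.9+346.0)/2 × 2 = 901.9
  [2→3]: (346.0+273.0)/2 × 1 = 309.5
  [3→4]: (273.0+215.4)/2 × 1 = 244.2
  [4→10]: (215.4+52.0)/2 × 6 = 802.2
  [10→13]: (52.0+25.5)/2 × 3 = 116.25
  Sum = 2374.05 ng/mL·hr
IV tail: 25.5/0.237 = 107.595; AUC_iv,0→∞ = 2374.05 + 107.595 = 2481.645 ng/mL·hr
Trapezoidal AUC_0→10.25 (buccal film):
  [0→0.25]: (0.0+80.6)/2 × 0.25 = 10.075
  [0.25→3.25]: (80.6+118.0)/2 × 3 = 297.9
  [3.25→6.25]: (118.0+58.2)/2 × 3 = 264.3
  [6.25→8.25]: (58.2+36.3)/2 × 2 = 94.5
  [8.25→9.25]: (36.3+28.6)/2 × 1 = 32.45
  [9.25→10.25]: (28.6+22.6)/2 × 1 = 25.6
  Sum = 724.825 ng/mL·hr
buccal film tail: 22.6/0.237 = 95.359; AUC_ev,0→∞ = 724.825 + 95.359 = 820.184 ng/mL·hr
F = (AUC_ev/D_ev)/(AUC_iv/D_iv) = (820.184/625)/(2481.645/250) = 1.3122944/9.92658 = 0.1322

F = 0.13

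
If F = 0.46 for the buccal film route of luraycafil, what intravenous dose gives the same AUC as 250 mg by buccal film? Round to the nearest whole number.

Systemic exposure from an extravascular dose = F × D_ev, so the equivalent IV dose is F × D_ev.
D_iv = F × D_ev = 0.46 × 250 = 115 mg

D_iv = 115 mg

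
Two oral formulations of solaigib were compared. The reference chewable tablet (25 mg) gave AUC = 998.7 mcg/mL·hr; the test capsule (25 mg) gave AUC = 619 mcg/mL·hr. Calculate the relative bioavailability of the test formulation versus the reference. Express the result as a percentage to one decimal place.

F_rel = (AUC_test/D_test) / (AUC_ref/D_ref)
      = (619/25) / (998.7/25)
      = 24.76 / 39.948 = 0.6198 = 61.98%

F_rel = 62.0%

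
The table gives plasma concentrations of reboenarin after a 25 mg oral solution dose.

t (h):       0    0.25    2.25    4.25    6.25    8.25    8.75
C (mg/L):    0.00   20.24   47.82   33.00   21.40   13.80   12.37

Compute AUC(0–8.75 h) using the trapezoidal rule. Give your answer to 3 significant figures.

Trapezoidal AUC_0→8.75:
  [0→0.25]: (0.00+20.24)/2 × 0.25 = 2.53
  [0.25→2.25]: (20.24+47.82)/2 × 2 = 68.06
  [2.25→4.25]: (47.82+33.00)/2 × 2 = 80.82
  [4.25→6.25]: (33.00+21.40)/2 × 2 = 54.4
  [6.25→8.25]: (21.40+13.80)/2 × 2 = 35.2
  [8.25→8.75]: (13.80+12.37)/2 × 0.5 = 6.5425
  Sum = 247.5525 mg/L·h

AUC = 248 mg/L·h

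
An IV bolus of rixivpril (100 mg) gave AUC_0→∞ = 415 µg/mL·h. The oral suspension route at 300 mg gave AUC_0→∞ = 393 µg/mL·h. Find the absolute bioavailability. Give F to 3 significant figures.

F = (AUC_ev / D_ev) / (AUC_iv / D_iv)
  = (393/300) / (415/100)
  = 1.31 / 4.15 = 0.3157

F = 0.316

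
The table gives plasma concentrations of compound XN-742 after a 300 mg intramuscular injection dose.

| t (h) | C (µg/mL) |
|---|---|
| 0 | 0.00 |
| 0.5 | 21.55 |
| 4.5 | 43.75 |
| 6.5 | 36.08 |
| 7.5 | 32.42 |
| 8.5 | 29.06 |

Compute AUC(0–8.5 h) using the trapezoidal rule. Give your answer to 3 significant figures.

Trapezoidal AUC_0→8.5:
  [0→0.5]: (0.00+21.55)/2 × 0.5 = 5.3875
  [0.5→4.5]: (21.55+43.75)/2 × 4 = 130.6
  [4.5→6.5]: (43.75+36.08)/2 × 2 = 79.83
  [6.5→7.5]: (36.08+32.42)/2 × 1 = 34.25
  [7.5→8.5]: (32.42+29.06)/2 × 1 = 30.74
  Sum = 280.8075 µg/mL·h

AUC = 281 µg/mL·h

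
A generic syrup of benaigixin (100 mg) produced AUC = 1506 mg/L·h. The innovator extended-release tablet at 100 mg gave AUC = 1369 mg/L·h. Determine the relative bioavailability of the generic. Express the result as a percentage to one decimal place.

F_rel = (AUC_test/D_test) / (AUC_ref/D_ref)
      = (1506/100) / (1369/100)
      = 15.06 / 13.69 = 1.1001 = 110.01%

F_rel = 110.0%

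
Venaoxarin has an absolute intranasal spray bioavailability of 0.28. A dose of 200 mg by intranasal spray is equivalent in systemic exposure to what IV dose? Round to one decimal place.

Systemic exposure from an extravascular dose = F × D_ev, so the equivalent IV dose is F × D_ev.
D_iv = F × D_ev = 0.28 × 200 = 56 mg

D_iv = 56.0 mg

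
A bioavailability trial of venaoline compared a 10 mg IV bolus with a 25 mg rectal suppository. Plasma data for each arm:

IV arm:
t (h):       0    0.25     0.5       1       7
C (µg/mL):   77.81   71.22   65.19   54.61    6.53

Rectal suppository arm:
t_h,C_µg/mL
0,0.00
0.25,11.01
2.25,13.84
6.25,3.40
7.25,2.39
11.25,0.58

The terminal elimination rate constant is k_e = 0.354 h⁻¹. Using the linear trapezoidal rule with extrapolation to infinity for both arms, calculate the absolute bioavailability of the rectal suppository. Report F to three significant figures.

F = 0.106

Trapezoidal AUC_0→7 (IV):
  [0→0.25]: (77.81+71.22)/2 × 0.25 = 18.62875
  [0.25→0.5]: (71.22+65.19)/2 × 0.25 = 17.05125
  [0.5→1]: (65.19+54.61)/2 × 0.5 = 29.95
  [1→7]: (54.61+6.53)/2 × 6 = 183.42
  Sum = 249.05 µg/mL·h
IV tail: 6.53/0.354 = 18.446; AUC_iv,0→∞ = 249.05 + 18.446 = 267.496 µg/mL·h
Trapezoidal AUC_0→11.25 (rectal suppository):
  [0→0.25]: (0.00+11.01)/2 × 0.25 = 1.37625
  [0.25→2.25]: (11.01+13.84)/2 × 2 = 24.85
  [2.25→6.25]: (13.84+3.40)/2 × 4 = 34.48
  [6.25→7.25]: (3.40+2.39)/2 × 1 = 2.895
  [7.25→11.25]: (2.39+0.58)/2 × 4 = 5.94
  Sum = 69.54125 µg/mL·h
rectal suppository tail: 0.58/0.354 = 1.638; AUC_ev,0→∞ = 69.54125 + 1.638 = 71.17925 µg/mL·h
F = (AUC_ev/D_ev)/(AUC_iv/D_iv) = (71.17925/25)/(267.496/10) = 2.84717/26.7496 = 0.1064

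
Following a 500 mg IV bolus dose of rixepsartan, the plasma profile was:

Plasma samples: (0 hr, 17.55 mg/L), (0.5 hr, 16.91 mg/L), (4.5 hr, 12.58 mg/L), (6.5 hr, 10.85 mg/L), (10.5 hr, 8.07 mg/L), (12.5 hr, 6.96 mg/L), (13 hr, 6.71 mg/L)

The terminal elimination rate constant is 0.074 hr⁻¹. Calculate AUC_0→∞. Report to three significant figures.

AUC = 238 mg/L·hr

Trapezoidal AUC_0→13:
  [0→0.5]: (17.55+16.91)/2 × 0.5 = 8.615
  [0.5→4.5]: (16.91+12.58)/2 × 4 = 58.98
  [4.5→6.5]: (12.58+10.85)/2 × 2 = 23.43
  [6.5→10.5]: (10.85+8.07)/2 × 4 = 37.84
  [10.5→12.5]: (8.07+6.96)/2 × 2 = 15.03
  [12.5→13]: (6.96+6.71)/2 × 0.5 = 3.4175
  Sum = 147.3125 mg/L·hr
Extrapolated tail: C_last / k_e = 6.71 / 0.074 = 90.676
AUC_0→∞ = 147.3125 + 90.676 = 237.9885 mg/L·hr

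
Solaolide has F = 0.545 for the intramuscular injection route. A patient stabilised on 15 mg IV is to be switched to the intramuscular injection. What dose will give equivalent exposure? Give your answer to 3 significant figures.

For equal systemic exposure: F × D_ev = D_iv
D_ev = D_iv / F = 15 / 0.545 = 27.5229 mg

D_intramuscular = 27.5 mg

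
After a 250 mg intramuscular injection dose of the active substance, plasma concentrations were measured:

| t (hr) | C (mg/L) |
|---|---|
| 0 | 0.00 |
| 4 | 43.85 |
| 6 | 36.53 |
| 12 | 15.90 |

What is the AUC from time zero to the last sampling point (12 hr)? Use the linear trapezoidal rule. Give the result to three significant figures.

Trapezoidal AUC_0→12:
  [0→4]: (0.00+43.85)/2 × 4 = 87.7
  [4→6]: (43.85+36.53)/2 × 2 = 80.38
  [6→12]: (36.53+15.90)/2 × 6 = 157.29
  Sum = 325.37 mg/L·hr

AUC = 325 mg/L·hr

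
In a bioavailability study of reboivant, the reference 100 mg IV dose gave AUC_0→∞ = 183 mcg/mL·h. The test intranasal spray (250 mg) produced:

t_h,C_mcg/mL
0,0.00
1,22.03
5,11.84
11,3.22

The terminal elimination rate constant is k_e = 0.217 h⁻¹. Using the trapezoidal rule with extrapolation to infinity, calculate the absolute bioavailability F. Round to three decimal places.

Trapezoidal AUC_0→11 (intranasal spray):
  [0→1]: (0.00+22.03)/2 × 1 = 11.015
  [1→5]: (22.03+11.84)/2 × 4 = 67.74
  [5→11]: (11.84+3.22)/2 × 6 = 45.18
  Sum = 123.935 mcg/mL·h
Tail: C_last/k_e = 3.22/0.217 = 14.839
AUC_0→∞ (intranasal spray) = 123.935 + 14.839 = 138.774 mcg/mL·h
F = (AUC_ev/D_ev)/(AUC_iv/D_iv) = (138.774/250)/(183/100) = 0.555096/1.83 = 0.3033

F = 0.303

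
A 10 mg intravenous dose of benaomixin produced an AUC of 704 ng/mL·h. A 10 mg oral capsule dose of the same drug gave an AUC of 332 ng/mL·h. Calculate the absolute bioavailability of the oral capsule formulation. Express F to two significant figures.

F = (AUC_ev / D_ev) / (AUC_iv / D_iv)
  = (332/10) / (704/10)
  = 33.2 / 70.4 = 0.4716

F = 0.47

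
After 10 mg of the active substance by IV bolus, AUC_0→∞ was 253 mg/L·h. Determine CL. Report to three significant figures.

CL = 0.0395 L/h

CL = Dose_iv / AUC_0→∞
   = 10 / 253 = 0.0395257 L/h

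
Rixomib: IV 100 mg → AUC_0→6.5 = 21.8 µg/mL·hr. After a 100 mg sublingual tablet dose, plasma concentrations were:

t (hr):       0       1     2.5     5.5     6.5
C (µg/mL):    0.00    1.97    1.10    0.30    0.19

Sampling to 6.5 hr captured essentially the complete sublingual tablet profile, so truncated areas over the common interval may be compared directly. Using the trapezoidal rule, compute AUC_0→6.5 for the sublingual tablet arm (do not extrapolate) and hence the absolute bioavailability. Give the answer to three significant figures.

Trapezoidal AUC_0→6.5 (sublingual tablet):
  [0→1]: (0.00+1.97)/2 × 1 = 0.985
  [1→2.5]: (1.97+1.10)/2 × 1.5 = 2.3025
  [2.5→5.5]: (1.10+0.30)/2 × 3 = 2.1
  [5.5→6.5]: (0.30+0.19)/2 × 1 = 0.245
  Sum = 5.6325 µg/mL·hr
F = (AUC_ev/D_ev)/(AUC_iv/D_iv) = (5.6325/100)/(21.8/100) = 0.056325/0.218 = 0.2584

F = 0.258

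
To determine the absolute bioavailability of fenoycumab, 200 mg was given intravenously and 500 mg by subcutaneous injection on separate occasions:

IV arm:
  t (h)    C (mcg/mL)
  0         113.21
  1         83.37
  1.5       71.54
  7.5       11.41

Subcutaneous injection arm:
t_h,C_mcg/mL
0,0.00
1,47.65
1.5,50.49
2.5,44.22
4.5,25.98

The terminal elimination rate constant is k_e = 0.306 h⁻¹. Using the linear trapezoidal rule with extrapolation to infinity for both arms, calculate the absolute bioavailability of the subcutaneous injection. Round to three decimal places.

Trapezoidal AUC_0→7.5 (IV):
  [0→1]: (113.21+83.37)/2 × 1 = 98.29
  [1→1.5]: (83.37+71.54)/2 × 0.5 = 38.7275
  [1.5→7.5]: (71.54+11.41)/2 × 6 = 248.85
  Sum = 385.8675 mcg/mL·h
IV tail: 11.41/0.306 = 37.288; AUC_iv,0→∞ = 385.8675 + 37.288 = 423.1555 mcg/mL·h
Trapezoidal AUC_0→4.5 (subcutaneous injection):
  [0→1]: (0.00+47.65)/2 × 1 = 23.825
  [1→1.5]: (47.65+50.49)/2 × 0.5 = 24.535
  [1.5→2.5]: (50.49+44.22)/2 × 1 = 47.355
  [2.5→4.5]: (44.22+25.98)/2 × 2 = 70.2
  Sum = 165.915 mcg/mL·h
subcutaneous injection tail: 25.98/0.306 = 84.902; AUC_ev,0→∞ = 165.915 + 84.902 = 250.817 mcg/mL·h
F = (AUC_ev/D_ev)/(AUC_iv/D_iv) = (250.817/500)/(423.1555/200) = 0.501634/2.1157775 = 0.2371

F = 0.237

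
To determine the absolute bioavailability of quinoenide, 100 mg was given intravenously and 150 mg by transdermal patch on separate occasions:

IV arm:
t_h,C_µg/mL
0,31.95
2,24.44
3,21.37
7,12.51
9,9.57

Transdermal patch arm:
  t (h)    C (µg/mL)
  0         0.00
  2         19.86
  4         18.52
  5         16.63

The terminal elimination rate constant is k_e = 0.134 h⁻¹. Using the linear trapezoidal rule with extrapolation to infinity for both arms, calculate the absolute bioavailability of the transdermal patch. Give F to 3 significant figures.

Trapezoidal AUC_0→9 (IV):
  [0→2]: (31.95+24.44)/2 × 2 = 56.39
  [2→3]: (24.44+21.37)/2 × 1 = 22.905
  [3→7]: (21.37+12.51)/2 × 4 = 67.76
  [7→9]: (12.51+9.57)/2 × 2 = 22.08
  Sum = 169.135 µg/mL·h
IV tail: 9.57/0.134 = 71.418; AUC_iv,0→∞ = 169.135 + 71.418 = 240.553 µg/mL·h
Trapezoidal AUC_0→5 (transdermal patch):
  [0→2]: (0.00+19.86)/2 × 2 = 19.86
  [2→4]: (19.86+18.52)/2 × 2 = 38.38
  [4→5]: (18.52+16.63)/2 × 1 = 17.575
  Sum = 75.815 µg/mL·h
transdermal patch tail: 16.63/0.134 = 124.104; AUC_ev,0→∞ = 75.815 + 124.104 = 199.919 µg/mL·h
F = (AUC_ev/D_ev)/(AUC_iv/D_iv) = (199.919/150)/(240.553/100) = 1.33279/2.40553 = 0.5541

F = 0.554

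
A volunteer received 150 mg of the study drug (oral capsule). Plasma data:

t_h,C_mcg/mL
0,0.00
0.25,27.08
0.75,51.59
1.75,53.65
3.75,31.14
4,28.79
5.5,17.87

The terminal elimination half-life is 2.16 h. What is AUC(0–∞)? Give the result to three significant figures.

Trapezoidal AUC_0→5.5:
  [0→0.25]: (0.00+27.08)/2 × 0.25 = 3.385
  [0.25→0.75]: (27.08+51.59)/2 × 0.5 = 19.6675
  [0.75→1.75]: (51.59+53.65)/2 × 1 = 52.62
  [1.75→3.75]: (53.65+31.14)/2 × 2 = 84.79
  [3.75→4]: (31.14+28.79)/2 × 0.25 = 7.49125
  [4→5.5]: (28.79+17.87)/2 × 1.5 = 34.995
  Sum = 202.94875 mcg/mL·h
k_e = ln2 / t½ = 0.693147 / 2.16 = 0.3209 h^-1
Extrapolated tail: C_last / k_e = 17.87 / 0.3209 = 55.687
AUC_0→∞ = 202.94875 + 55.687 = 258.63575 mcg/mL·h

AUC = 259 mcg/mL·h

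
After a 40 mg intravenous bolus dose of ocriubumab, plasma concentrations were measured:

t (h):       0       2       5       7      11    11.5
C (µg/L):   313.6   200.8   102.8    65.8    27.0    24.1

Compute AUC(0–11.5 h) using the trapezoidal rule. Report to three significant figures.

AUC = 1340 µg/L·h

Trapezoidal AUC_0→11.5:
  [0→2]: (313.6+200.8)/2 × 2 = 514.4
  [2→5]: (200.8+102.8)/2 × 3 = 455.4
  [5→7]: (102.8+65.8)/2 × 2 = 168.6
  [7→11]: (65.8+27.0)/2 × 4 = 185.6
  [11→11.5]: (27.0+24.1)/2 × 0.5 = 12.775
  Sum = 1336.775 µg/L·h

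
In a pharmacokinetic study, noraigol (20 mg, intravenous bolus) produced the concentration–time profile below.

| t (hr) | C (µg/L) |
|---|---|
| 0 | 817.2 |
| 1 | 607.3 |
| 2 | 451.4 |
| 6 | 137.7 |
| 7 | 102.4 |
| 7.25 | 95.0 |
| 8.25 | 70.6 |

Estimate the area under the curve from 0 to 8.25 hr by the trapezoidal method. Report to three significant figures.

Trapezoidal AUC_0→8.25:
  [0→1]: (817.2+607.3)/2 × 1 = 712.25
  [1→2]: (607.3+451.4)/2 × 1 = 529.35
  [2→6]: (451.4+137.7)/2 × 4 = 1178.2
  [6→7]: (137.7+102.4)/2 × 1 = 120.05
  [7→7.25]: (102.4+95.0)/2 × 0.25 = 24.675
  [7.25→8.25]: (95.0+70.6)/2 × 1 = 82.8
  Sum = 2647.325 µg/L·hr

AUC = 2650 µg/L·hr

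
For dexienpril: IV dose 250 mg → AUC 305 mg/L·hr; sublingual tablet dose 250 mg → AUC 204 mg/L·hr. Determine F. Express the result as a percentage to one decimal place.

F = (AUC_ev / D_ev) / (AUC_iv / D_iv)
  = (204/250) / (305/250)
  = 0.816 / 1.22 = 0.6689
  = 66.89%

F = 66.9%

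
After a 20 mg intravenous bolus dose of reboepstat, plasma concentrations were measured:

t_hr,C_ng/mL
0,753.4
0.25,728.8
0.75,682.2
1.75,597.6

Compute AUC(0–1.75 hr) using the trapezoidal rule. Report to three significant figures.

AUC = 1180 ng/mL·hr

Trapezoidal AUC_0→1.75:
  [0→0.25]: (753.4+728.8)/2 × 0.25 = 185.275
  [0.25→0.75]: (728.8+682.2)/2 × 0.5 = 352.75
  [0.75→1.75]: (682.2+597.6)/2 × 1 = 639.9
  Sum = 1177.925 ng/mL·hr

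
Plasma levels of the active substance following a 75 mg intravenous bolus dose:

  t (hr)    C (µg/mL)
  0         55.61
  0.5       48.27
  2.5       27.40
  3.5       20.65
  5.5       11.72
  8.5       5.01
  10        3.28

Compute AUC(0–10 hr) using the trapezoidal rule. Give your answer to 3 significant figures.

Trapezoidal AUC_0→10:
  [0→0.5]: (55.61+48.27)/2 × 0.5 = 25.97
  [0.5→2.5]: (48.27+27.40)/2 × 2 = 75.67
  [2.5→3.5]: (27.40+20.65)/2 × 1 = 24.025
  [3.5→5.5]: (20.65+11.72)/2 × 2 = 32.37
  [5.5→8.5]: (11.72+5.01)/2 × 3 = 25.095
  [8.5→10]: (5.01+3.28)/2 × 1.5 = 6.2175
  Sum = 189.3475 µg/mL·hr

AUC = 189 µg/mL·hr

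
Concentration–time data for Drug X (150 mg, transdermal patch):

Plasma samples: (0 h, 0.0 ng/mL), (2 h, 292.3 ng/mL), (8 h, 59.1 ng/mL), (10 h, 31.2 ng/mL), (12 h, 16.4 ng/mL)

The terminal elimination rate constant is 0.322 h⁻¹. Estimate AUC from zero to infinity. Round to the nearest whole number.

AUC = 1535 ng/mL·h

Trapezoidal AUC_0→12:
  [0→2]: (0.0+292.3)/2 × 2 = 292.3
  [2→8]: (292.3+59.1)/2 × 6 = 1054.2
  [8→10]: (59.1+31.2)/2 × 2 = 90.3
  [10→12]: (31.2+16.4)/2 × 2 = 47.6
  Sum = 1484.4 ng/mL·h
Extrapolated tail: C_last / k_e = 16.4 / 0.322 = 50.932
AUC_0→∞ = 1484.4 + 50.932 = 1535.332 ng/mL·h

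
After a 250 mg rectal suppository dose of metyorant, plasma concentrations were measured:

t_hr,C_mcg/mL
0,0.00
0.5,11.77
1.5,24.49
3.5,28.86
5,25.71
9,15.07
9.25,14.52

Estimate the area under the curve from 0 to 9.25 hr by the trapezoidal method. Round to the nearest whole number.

Trapezoidal AUC_0→9.25:
  [0→0.5]: (0.00+11.77)/2 × 0.5 = 2.9425
  [0.5→1.5]: (11.77+24.49)/2 × 1 = 18.13
  [1.5→3.5]: (24.49+28.86)/2 × 2 = 53.35
  [3.5→5]: (28.86+25.71)/2 × 1.5 = 40.9275
  [5→9]: (25.71+15.07)/2 × 4 = 81.56
  [9→9.25]: (15.07+14.52)/2 × 0.25 = 3.69875
  Sum = 200.60875 mcg/mL·hr

AUC = 201 mcg/mL·hr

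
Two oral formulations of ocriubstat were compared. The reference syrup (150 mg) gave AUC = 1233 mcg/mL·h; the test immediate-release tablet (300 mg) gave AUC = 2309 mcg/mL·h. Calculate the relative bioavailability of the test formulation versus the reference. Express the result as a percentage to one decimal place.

F_rel = (AUC_test/D_test) / (AUC_ref/D_ref)
      = (2309/300) / (1233/150)
      = 7.69667 / 8.22 = 0.9363 = 93.63%

F_rel = 93.6%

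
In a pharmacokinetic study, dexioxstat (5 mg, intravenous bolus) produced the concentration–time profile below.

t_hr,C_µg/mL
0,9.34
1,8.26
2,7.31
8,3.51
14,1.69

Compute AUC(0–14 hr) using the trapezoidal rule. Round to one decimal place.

AUC = 64.6 µg/mL·hr

Trapezoidal AUC_0→14:
  [0→1]: (9.34+8.26)/2 × 1 = 8.8
  [1→2]: (8.26+7.31)/2 × 1 = 7.785
  [2→8]: (7.31+3.51)/2 × 6 = 32.46
  [8→14]: (3.51+1.69)/2 × 6 = 15.6
  Sum = 64.645 µg/mL·hr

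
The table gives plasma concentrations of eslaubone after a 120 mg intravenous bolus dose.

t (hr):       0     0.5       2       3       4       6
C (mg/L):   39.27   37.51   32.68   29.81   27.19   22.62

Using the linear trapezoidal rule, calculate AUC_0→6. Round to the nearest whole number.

Trapezoidal AUC_0→6:
  [0→0.5]: (39.27+37.51)/2 × 0.5 = 19.195
  [0.5→2]: (37.51+32.68)/2 × 1.5 = 52.6425
  [2→3]: (32.68+29.81)/2 × 1 = 31.245
  [3→4]: (29.81+27.19)/2 × 1 = 28.5
  [4→6]: (27.19+22.62)/2 × 2 = 49.81
  Sum = 181.3925 mg/L·hr

AUC = 181 mg/L·hr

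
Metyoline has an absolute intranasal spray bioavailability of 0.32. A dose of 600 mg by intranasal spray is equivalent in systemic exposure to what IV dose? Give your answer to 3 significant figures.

D_iv = 192 mg

Systemic exposure from an extravascular dose = F × D_ev, so the equivalent IV dose is F × D_ev.
D_iv = F × D_ev = 0.32 × 600 = 192 mg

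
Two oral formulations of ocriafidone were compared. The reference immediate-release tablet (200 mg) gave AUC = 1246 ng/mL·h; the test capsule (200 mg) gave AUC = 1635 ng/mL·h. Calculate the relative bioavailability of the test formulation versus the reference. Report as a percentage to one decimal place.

F_rel = 131.2%

F_rel = (AUC_test/D_test) / (AUC_ref/D_ref)
      = (1635/200) / (1246/200)
      = 8.175 / 6.23 = 1.3122 = 131.22%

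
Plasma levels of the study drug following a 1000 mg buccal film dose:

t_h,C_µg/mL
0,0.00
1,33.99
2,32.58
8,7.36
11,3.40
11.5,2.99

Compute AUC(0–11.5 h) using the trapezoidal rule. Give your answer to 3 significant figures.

Trapezoidal AUC_0→11.5:
  [0→1]: (0.00+33.99)/2 × 1 = 16.995
  [1→2]: (33.99+32.58)/2 × 1 = 33.285
  [2→8]: (32.58+7.36)/2 × 6 = 119.82
  [8→11]: (7.36+3.40)/2 × 3 = 16.14
  [11→11.5]: (3.40+2.99)/2 × 0.5 = 1.5975
  Sum = 187.8375 µg/mL·h

AUC = 188 µg/mL·h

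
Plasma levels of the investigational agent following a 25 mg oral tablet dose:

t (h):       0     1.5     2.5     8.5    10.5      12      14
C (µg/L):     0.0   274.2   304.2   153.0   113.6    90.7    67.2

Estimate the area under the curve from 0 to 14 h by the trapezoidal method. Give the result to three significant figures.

AUC = 2440 µg/L·h

Trapezoidal AUC_0→14:
  [0→1.5]: (0.0+274.2)/2 × 1.5 = 205.65
  [1.5→2.5]: (274.2+304.2)/2 × 1 = 289.2
  [2.5→8.5]: (304.2+153.0)/2 × 6 = 1371.6
  [8.5→10.5]: (153.0+113.6)/2 × 2 = 266.6
  [10.5→12]: (113.6+90.7)/2 × 1.5 = 153.225
  [12→14]: (90.7+67.2)/2 × 2 = 157.9
  Sum = 2444.175 µg/L·h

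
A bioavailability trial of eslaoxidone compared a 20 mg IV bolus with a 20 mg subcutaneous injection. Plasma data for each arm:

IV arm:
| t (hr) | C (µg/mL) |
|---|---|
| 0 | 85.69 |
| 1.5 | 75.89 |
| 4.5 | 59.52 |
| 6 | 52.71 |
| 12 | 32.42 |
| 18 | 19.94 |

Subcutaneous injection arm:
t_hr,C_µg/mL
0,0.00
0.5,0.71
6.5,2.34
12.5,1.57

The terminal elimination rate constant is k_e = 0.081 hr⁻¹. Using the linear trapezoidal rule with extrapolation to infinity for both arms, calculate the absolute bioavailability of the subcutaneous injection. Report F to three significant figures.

Trapezoidal AUC_0→18 (IV):
  [0→1.5]: (85.69+75.89)/2 × 1.5 = 121.185
  [1.5→4.5]: (75.89+59.52)/2 × 3 = 203.115
  [4.5→6]: (59.52+52.71)/2 × 1.5 = 84.1725
  [6→12]: (52.71+32.42)/2 × 6 = 255.39
  [12→18]: (32.42+19.94)/2 × 6 = 157.08
  Sum = 820.9425 µg/mL·hr
IV tail: 19.94/0.081 = 246.173; AUC_iv,0→∞ = 820.9425 + 246.173 = 1067.1155 µg/mL·hr
Trapezoidal AUC_0→12.5 (subcutaneous injection):
  [0→0.5]: (0.00+0.71)/2 × 0.5 = 0.1775
  [0.5→6.5]: (0.71+2.34)/2 × 6 = 9.15
  [6.5→12.5]: (2.34+1.57)/2 × 6 = 11.73
  Sum = 21.0575 µg/mL·hr
subcutaneous injection tail: 1.57/0.081 = 19.383; AUC_ev,0→∞ = 21.0575 + 19.383 = 40.4405 µg/mL·hr
F = (AUC_ev/D_ev)/(AUC_iv/D_iv) = (40.4405/20)/(1067.1155/20) = 2.022025/53.355775 = 0.0379

F = 0.0379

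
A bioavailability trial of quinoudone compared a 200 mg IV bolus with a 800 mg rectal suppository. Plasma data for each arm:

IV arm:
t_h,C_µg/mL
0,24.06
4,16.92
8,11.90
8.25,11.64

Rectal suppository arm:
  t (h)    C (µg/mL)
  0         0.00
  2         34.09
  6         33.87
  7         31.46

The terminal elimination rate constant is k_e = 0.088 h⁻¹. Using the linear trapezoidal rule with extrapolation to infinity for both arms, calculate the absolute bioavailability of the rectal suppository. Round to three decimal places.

F = 0.510

Trapezoidal AUC_0→8.25 (IV):
  [0→4]: (24.06+16.92)/2 × 4 = 81.96
  [4→8]: (16.92+11.90)/2 × 4 = 57.64
  [8→8.25]: (11.90+11.64)/2 × 0.25 = 2.9425
  Sum = 142.5425 µg/mL·h
IV tail: 11.64/0.088 = 132.273; AUC_iv,0→∞ = 142.5425 + 132.273 = 274.8155 µg/mL·h
Trapezoidal AUC_0→7 (rectal suppository):
  [0→2]: (0.00+34.09)/2 × 2 = 34.09
  [2→6]: (34.09+33.87)/2 × 4 = 135.92
  [6→7]: (33.87+31.46)/2 × 1 = 32.665
  Sum = 202.675 µg/mL·h
rectal suppository tail: 31.46/0.088 = 357.500; AUC_ev,0→∞ = 202.675 + 357.500 = 560.175 µg/mL·h
F = (AUC_ev/D_ev)/(AUC_iv/D_iv) = (560.175/800)/(274.8155/200) = 0.70021875/1.3740775 = 0.5096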